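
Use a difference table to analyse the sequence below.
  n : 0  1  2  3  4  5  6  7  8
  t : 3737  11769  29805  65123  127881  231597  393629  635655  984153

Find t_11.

3015339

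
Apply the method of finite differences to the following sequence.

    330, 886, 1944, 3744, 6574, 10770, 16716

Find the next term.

24844

First differences: 556, 1058, 1800, 2830, 4196, 5946
Second differences: 502, 742, 1030, 1366, 1750
Third differences: 240, 288, 336, 384
Fourth differences: 48, 48, 48
The fourth differences are constant (48).
384 + 48 = 432;  1750 + 432 = 2182;  5946 + 2182 = 8128;  16716 + 8128 = 24844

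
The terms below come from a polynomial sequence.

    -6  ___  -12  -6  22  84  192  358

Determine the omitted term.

-8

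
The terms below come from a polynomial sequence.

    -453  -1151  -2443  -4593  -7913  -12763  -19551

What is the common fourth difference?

-48

D1: -698, -1292, -2150, -3320, -4850, -6788
D2: -594, -858, -1170, -1530, -1938
D3: -264, -312, -360, -408
D4: -48, -48, -48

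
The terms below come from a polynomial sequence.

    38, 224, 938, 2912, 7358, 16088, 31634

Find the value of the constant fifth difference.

First differences: 186, 714, 1974, 4446, 8730, 15546
Second differences: 528, 1260, 2472, 4284, 6816
Third differences: 732, 1212, 1812, 2532
Fourth differences: 480, 600, 720
Fifth differences: 120, 120

120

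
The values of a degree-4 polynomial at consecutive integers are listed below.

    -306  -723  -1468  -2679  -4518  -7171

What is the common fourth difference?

-24

Δ: -417, -745, -1211, -1839, -2653
Δ²: -328, -466, -628, -814
Δ³: -138, -162, -186
Δ⁴: -24, -24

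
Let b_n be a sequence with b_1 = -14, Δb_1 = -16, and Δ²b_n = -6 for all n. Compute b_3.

Build the table forward from the leading diagonal:
Second differences: -6  -6  -6
First differences: -16  -22  -28
b: -14  -30  -52

-52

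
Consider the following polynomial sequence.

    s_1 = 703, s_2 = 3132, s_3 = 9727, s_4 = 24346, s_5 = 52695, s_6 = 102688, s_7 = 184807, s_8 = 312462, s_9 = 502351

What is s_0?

2429  6595  14619  28349  49993  82119  127655  189889
4166  8024  13730  21644  32126  45536  62234
3858  5706  7914  10482  13410  16698
1848  2208  2568  2928  3288
360  360  360  360
The fifth differences are constant at 360.
Work back: 1848 − 360 = 1488;  3858 − 1488 = 2370;  4166 − 2370 = 1796;  2429 − 1796 = 633;  703 − 633 = 70

70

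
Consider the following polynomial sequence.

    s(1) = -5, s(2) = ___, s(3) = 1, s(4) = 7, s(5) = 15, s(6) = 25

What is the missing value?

-3

Using the last 4 terms:
Δ: 6  8  10
Δ²: 2  2
Constant second difference = 2.
Extend backward: 6 − 2 = 4;  1 − 4 = -3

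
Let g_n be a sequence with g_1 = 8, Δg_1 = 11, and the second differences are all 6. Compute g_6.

123

Build the table forward from the leading diagonal:
D2: 6  6  6  6  6  6
D1: 11  17  23  29  35  41
g: 8  19  36  59  88  123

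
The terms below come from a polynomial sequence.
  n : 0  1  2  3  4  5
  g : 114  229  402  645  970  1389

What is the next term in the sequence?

D1: 115, 173, 243, 325, 419
D2: 58, 70, 82, 94
D3: 12, 12, 12
The third differences are constant (12).
94 + 12 = 106;  419 + 106 = 525;  1389 + 525 = 1914

1914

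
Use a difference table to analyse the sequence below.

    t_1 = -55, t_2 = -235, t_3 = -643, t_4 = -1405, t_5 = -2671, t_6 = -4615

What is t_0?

-1

D1: -180, -408, -762, -1266, -1944
D2: -228, -354, -504, -678
D3: -126, -150, -174
D4: -24, -24
The fourth differences are constant at -24.
Work back: -126 + 24 = -102;  -228 + 102 = -126;  -180 + 126 = -54;  -55 + 54 = -1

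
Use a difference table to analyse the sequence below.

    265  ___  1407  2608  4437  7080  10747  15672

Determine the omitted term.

Using the last 6 terms:
1201, 1829, 2643, 3667, 4925
628, 814, 1024, 1258
186, 210, 234
24, 24
Constant fourth difference = 24.
Extend backward: 186 − 24 = 162;  628 − 162 = 466;  1201 − 466 = 735;  1407 − 735 = 672

672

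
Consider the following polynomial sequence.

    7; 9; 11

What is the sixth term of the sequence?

2  2
Constant first difference = 2, so extend:
11 + 2 = 13
13 + 2 = 15
15 + 2 = 17

17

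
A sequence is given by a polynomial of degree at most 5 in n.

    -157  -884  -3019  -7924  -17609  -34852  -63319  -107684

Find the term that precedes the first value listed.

-4

-727  -2135  -4905  -9685  -17243  -28467  -44365
-1408  -2770  -4780  -7558  -11224  -15898
-1362  -2010  -2778  -3666  -4674
-648  -768  -888  -1008
-120  -120  -120
The fifth differences are constant at -120.
Work back: -648 + 120 = -528;  -1362 + 528 = -834;  -1408 + 834 = -574;  -727 + 574 = -153;  -157 + 153 = -4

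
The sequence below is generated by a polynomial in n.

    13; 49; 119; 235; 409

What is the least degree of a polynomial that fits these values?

36, 70, 116, 174
34, 46, 58
12, 12
The third differences are constant, so the polynomial has degree 3.

3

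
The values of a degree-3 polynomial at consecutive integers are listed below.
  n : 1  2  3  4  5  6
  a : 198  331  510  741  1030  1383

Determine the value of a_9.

First differences: 133  179  231  289  353
Second differences: 46  52  58  64
Third differences: 6  6  6
Constant third difference = 6, so extend:
64 + 6 = 70;  353 + 70 = 423;  1383 + 423 = 1806
70 + 6 = 76;  423 + 76 = 499;  1806 + 499 = 2305
76 + 6 = 82;  499 + 82 = 581;  2305 + 581 = 2886

2886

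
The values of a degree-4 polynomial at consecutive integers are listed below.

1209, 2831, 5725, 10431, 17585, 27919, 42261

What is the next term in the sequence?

61535

First differences: 1622 , 2894 , 4706 , 7154 , 10334 , 14342
Second differences: 1272 , 1812 , 2448 , 3180 , 4008
Third differences: 540 , 636 , 732 , 828
Fourth differences: 96 , 96 , 96
The fourth differences are constant (96).
828 + 96 = 924;  4008 + 924 = 4932;  14342 + 4932 = 19274;  42261 + 19274 = 61535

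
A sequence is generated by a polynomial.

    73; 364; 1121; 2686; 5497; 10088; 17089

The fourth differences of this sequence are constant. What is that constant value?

Δ: 291, 757, 1565, 2811, 4591, 7001
Δ²: 466, 808, 1246, 1780, 2410
Δ³: 342, 438, 534, 630
Δ⁴: 96, 96, 96

96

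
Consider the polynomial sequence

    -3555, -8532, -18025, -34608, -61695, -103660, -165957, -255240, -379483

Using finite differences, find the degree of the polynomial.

5

-4977, -9493, -16583, -27087, -41965, -62297, -89283, -124243
-4516, -7090, -10504, -14878, -20332, -26986, -34960
-2574, -3414, -4374, -5454, -6654, -7974
-840, -960, -1080, -1200, -1320
-120, -120, -120, -120
The fifth differences are constant, so the polynomial has degree 5.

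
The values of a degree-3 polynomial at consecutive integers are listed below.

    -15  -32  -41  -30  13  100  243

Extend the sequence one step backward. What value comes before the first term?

Δ: -17, -9, 11, 43, 87, 143
Δ²: 8, 20, 32, 44, 56
Δ³: 12, 12, 12, 12
The third differences are constant at 12.
Work back: 8 − 12 = -4;  -17 + 4 = -13;  -15 + 13 = -2

-2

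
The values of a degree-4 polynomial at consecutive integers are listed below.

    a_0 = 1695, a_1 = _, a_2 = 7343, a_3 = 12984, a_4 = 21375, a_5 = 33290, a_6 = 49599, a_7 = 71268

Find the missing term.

Using the last 6 terms:
Δ: 5641  8391  11915  16309  21669
Δ²: 2750  3524  4394  5360
Δ³: 774  870  966
Δ⁴: 96  96
Constant fourth difference = 96.
Extend backward: 774 − 96 = 678;  2750 − 678 = 2072;  5641 − 2072 = 3569;  7343 − 3569 = 3774

3774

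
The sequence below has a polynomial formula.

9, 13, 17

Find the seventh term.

Δ: 4, 4
First differences constant at 4.
17 + 4 = 21
21 + 4 = 25
25 + 4 = 29
29 + 4 = 33

33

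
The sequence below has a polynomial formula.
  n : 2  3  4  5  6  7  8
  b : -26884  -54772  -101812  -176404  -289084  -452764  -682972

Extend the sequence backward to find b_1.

-11644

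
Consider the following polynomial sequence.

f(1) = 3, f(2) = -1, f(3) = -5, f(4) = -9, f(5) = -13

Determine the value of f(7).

-21

D1: -4, -4, -4, -4
The first differences are constant (-4).
-13 − 4 = -17
-17 − 4 = -21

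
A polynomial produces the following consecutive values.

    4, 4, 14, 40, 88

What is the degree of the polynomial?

3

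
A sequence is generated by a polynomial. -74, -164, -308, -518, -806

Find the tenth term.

D1: -90, -144, -210, -288
D2: -54, -66, -78
D3: -12, -12
Third differences constant at -12.
-78 − 12 = -90;  -288 − 90 = -378;  -806 − 378 = -1184
-90 − 12 = -102;  -378 − 102 = -480;  -1184 − 480 = -1664
-102 − 12 = -114;  -480 − 114 = -594;  -1664 − 594 = -2258
-114 − 12 = -126;  -594 − 126 = -720;  -2258 − 720 = -2978
-126 − 12 = -138;  -720 − 138 = -858;  -2978 − 858 = -3836

-3836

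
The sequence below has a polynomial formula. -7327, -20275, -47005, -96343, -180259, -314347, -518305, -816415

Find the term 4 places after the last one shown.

-3623335

First differences: -12948, -26730, -49338, -83916, -134088, -203958, -298110
Second differences: -13782, -22608, -34578, -50172, -69870, -94152
Third differences: -8826, -11970, -15594, -19698, -24282
Fourth differences: -3144, -3624, -4104, -4584
Fifth differences: -480, -480, -480
The fifth differences are constant (-480).
-4584 − 480 = -5064;  -24282 − 5064 = -29346;  -94152 − 29346 = -123498;  -298110 − 123498 = -421608;  -816415 − 421608 = -1238023
-5064 − 480 = -5544;  -29346 − 5544 = -34890;  -123498 − 34890 = -158388;  -421608 − 158388 = -579996;  -1238023 − 579996 = -1818019
-5544 − 480 = -6024;  -34890 − 6024 = -40914;  -158388 − 40914 = -199302;  -579996 − 199302 = -779298;  -1818019 − 779298 = -2597317
-6024 − 480 = -6504;  -40914 − 6504 = -47418;  -199302 − 47418 = -246720;  -779298 − 246720 = -1026018;  -2597317 − 1026018 = -3623335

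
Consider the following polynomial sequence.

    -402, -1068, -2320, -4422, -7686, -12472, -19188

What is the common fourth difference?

-48

First differences: -666, -1252, -2102, -3264, -4786, -6716
Second differences: -586, -850, -1162, -1522, -1930
Third differences: -264, -312, -360, -408
Fourth differences: -48, -48, -48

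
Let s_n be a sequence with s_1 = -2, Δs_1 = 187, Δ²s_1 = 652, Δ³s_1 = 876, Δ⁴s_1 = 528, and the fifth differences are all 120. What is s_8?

66659

Build the table forward from the leading diagonal:
Fifth differences: 120  120  120  120  120  120  120  120
Fourth differences: 528  648  768  888  1008  1128  1248  1368
Third differences: 876  1404  2052  2820  3708  4716  5844  7092
Second differences: 652  1528  2932  4984  7804  11512  16228  22072
First differences: 187  839  2367  5299  10283  18087  29599  45827
s: -2  185  1024  3391  8690  18973  37060  66659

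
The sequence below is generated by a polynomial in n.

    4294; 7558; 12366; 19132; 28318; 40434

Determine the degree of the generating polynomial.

4

D1: 3264, 4808, 6766, 9186, 12116
D2: 1544, 1958, 2420, 2930
D3: 414, 462, 510
D4: 48, 48
The fourth differences are constant, so the polynomial has degree 4.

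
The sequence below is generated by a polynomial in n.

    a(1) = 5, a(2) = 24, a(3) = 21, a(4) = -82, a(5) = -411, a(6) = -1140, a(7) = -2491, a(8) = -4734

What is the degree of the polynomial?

4

D1: 19, -3, -103, -329, -729, -1351, -2243
D2: -22, -100, -226, -400, -622, -892
D3: -78, -126, -174, -222, -270
D4: -48, -48, -48, -48
The fourth differences are constant, so the polynomial has degree 4.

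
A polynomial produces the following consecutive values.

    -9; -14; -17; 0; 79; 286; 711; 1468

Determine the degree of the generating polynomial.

-5, -3, 17, 79, 207, 425, 757
2, 20, 62, 128, 218, 332
18, 42, 66, 90, 114
24, 24, 24, 24
The fourth differences are constant, so the polynomial has degree 4.

4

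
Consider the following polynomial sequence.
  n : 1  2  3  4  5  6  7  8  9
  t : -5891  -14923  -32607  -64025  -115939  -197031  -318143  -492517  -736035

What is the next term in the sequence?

-1067459

-9032, -17684, -31418, -51914, -81092, -121112, -174374, -243518
-8652, -13734, -20496, -29178, -40020, -53262, -69144
-5082, -6762, -8682, -10842, -13242, -15882
-1680, -1920, -2160, -2400, -2640
-240, -240, -240, -240
Constant fifth difference = -240, so extend:
-2640 − 240 = -2880;  -15882 − 2880 = -18762;  -69144 − 18762 = -87906;  -243518 − 87906 = -331424;  -736035 − 331424 = -1067459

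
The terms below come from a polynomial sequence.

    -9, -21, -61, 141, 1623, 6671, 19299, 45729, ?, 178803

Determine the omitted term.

Using the first 8 terms:
Δ: -12, -40, 202, 1482, 5048, 12628, 26430
Δ²: -28, 242, 1280, 3566, 7580, 13802
Δ³: 270, 1038, 2286, 4014, 6222
Δ⁴: 768, 1248, 1728, 2208
Δ⁵: 480, 480, 480
Constant fifth difference = 480.
Extend forward: 2208 + 480 = 2688;  6222 + 2688 = 8910;  13802 + 8910 = 22712;  26430 + 22712 = 49142;  45729 + 49142 = 94871

94871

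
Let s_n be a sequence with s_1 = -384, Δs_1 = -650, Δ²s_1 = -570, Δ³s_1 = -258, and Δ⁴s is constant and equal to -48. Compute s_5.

Build the table forward from the leading diagonal:
Δ⁴: -48  -48  -48  -48  -48
Δ³: -258  -306  -354  -402  -450
Δ²: -570  -828  -1134  -1488  -1890
Δ: -650  -1220  -2048  -3182  -4670
s: -384  -1034  -2254  -4302  -7484

-7484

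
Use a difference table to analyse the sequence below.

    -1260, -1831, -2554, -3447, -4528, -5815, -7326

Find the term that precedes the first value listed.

-823

D1: -571, -723, -893, -1081, -1287, -1511
D2: -152, -170, -188, -206, -224
D3: -18, -18, -18, -18
The third differences are constant at -18.
Work back: -152 + 18 = -134;  -571 + 134 = -437;  -1260 + 437 = -823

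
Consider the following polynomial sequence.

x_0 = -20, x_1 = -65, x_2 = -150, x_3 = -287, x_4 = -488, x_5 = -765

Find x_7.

First differences: -45, -85, -137, -201, -277
Second differences: -40, -52, -64, -76
Third differences: -12, -12, -12
The third differences are constant (-12).
-76 − 12 = -88;  -277 − 88 = -365;  -765 − 365 = -1130
-88 − 12 = -100;  -365 − 100 = -465;  -1130 − 465 = -1595

-1595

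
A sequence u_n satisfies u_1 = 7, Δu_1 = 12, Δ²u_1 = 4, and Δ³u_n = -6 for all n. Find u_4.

Build the table forward from the leading diagonal:
Δ³: -6  -6  -6  -6
Δ²: 4  -2  -8  -14
Δ: 12  16  14  6
u: 7  19  35  49

49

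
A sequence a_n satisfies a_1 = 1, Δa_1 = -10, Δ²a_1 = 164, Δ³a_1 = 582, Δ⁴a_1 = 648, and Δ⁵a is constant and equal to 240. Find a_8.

Build the table forward from the leading diagonal:
D5: 240  240  240  240  240  240  240  240
D4: 648  888  1128  1368  1608  1848  2088  2328
D3: 582  1230  2118  3246  4614  6222  8070  10158
D2: 164  746  1976  4094  7340  11954  18176  26246
D1: -10  154  900  2876  6970  14310  26264  44440
a: 1  -9  145  1045  3921  10891  25201  51465

51465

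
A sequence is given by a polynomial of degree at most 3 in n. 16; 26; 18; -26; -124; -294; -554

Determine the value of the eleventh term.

-2854

Δ: 10  -8  -44  -98  -170  -260
Δ²: -18  -36  -54  -72  -90
Δ³: -18  -18  -18  -18
Third differences constant at -18.
-90 − 18 = -108;  -260 − 108 = -368;  -554 − 368 = -922
-108 − 18 = -126;  -368 − 126 = -494;  -922 − 494 = -1416
-126 − 18 = -144;  -494 − 144 = -638;  -1416 − 638 = -2054
-144 − 18 = -162;  -638 − 162 = -800;  -2054 − 800 = -2854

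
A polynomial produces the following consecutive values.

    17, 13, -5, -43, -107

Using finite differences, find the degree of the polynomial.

3

First differences: -4, -18, -38, -64
Second differences: -14, -20, -26
Third differences: -6, -6
The third differences are constant, so the polynomial has degree 3.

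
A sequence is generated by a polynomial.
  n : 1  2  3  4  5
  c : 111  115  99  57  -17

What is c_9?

D1: 4, -16, -42, -74
D2: -20, -26, -32
D3: -6, -6
Constant third difference = -6, so extend:
-32 − 6 = -38;  -74 − 38 = -112;  -17 − 112 = -129
-38 − 6 = -44;  -112 − 44 = -156;  -129 − 156 = -285
-44 − 6 = -50;  -156 − 50 = -206;  -285 − 206 = -491
-50 − 6 = -56;  -206 − 56 = -262;  -491 − 262 = -753

-753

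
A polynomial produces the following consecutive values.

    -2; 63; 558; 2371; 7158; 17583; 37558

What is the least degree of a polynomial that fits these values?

Δ: 65, 495, 1813, 4787, 10425, 19975
Δ²: 430, 1318, 2974, 5638, 9550
Δ³: 888, 1656, 2664, 3912
Δ⁴: 768, 1008, 1248
Δ⁵: 240, 240
The fifth differences are constant, so the polynomial has degree 5.

5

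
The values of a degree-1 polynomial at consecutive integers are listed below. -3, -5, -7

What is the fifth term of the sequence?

-11

First differences: -2, -2
First differences constant at -2.
-7 − 2 = -9
-9 − 2 = -11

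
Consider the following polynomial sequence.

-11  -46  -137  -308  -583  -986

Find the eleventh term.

D1: -35 , -91 , -171 , -275 , -403
D2: -56 , -80 , -104 , -128
D3: -24 , -24 , -24
Third differences constant at -24.
-128 − 24 = -152;  -403 − 152 = -555;  -986 − 555 = -1541
-152 − 24 = -176;  -555 − 176 = -731;  -1541 − 731 = -2272
-176 − 24 = -200;  -731 − 200 = -931;  -2272 − 931 = -3203
-200 − 24 = -224;  -931 − 224 = -1155;  -3203 − 1155 = -4358
-224 − 24 = -248;  -1155 − 248 = -1403;  -4358 − 1403 = -5761

-5761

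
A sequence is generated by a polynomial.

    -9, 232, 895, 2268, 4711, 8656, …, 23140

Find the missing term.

14607

Using the first 6 terms:
First differences: 241, 663, 1373, 2443, 3945
Second differences: 422, 710, 1070, 1502
Third differences: 288, 360, 432
Fourth differences: 72, 72
Constant fourth difference = 72.
Extend forward: 432 + 72 = 504;  1502 + 504 = 2006;  3945 + 2006 = 5951;  8656 + 5951 = 14607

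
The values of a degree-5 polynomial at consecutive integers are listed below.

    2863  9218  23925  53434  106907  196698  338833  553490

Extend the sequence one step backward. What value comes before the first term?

642

D1: 6355, 14707, 29509, 53473, 89791, 142135, 214657
D2: 8352, 14802, 23964, 36318, 52344, 72522
D3: 6450, 9162, 12354, 16026, 20178
D4: 2712, 3192, 3672, 4152
D5: 480, 480, 480
The fifth differences are constant at 480.
Work back: 2712 − 480 = 2232;  6450 − 2232 = 4218;  8352 − 4218 = 4134;  6355 − 4134 = 2221;  2863 − 2221 = 642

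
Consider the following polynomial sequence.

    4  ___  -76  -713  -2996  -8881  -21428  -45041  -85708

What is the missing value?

7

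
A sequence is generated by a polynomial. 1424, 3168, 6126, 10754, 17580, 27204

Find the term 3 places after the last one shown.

79944

D1: 1744 , 2958 , 4628 , 6826 , 9624
D2: 1214 , 1670 , 2198 , 2798
D3: 456 , 528 , 600
D4: 72 , 72
Fourth differences constant at 72.
600 + 72 = 672;  2798 + 672 = 3470;  9624 + 3470 = 13094;  27204 + 13094 = 40298
672 + 72 = 744;  3470 + 744 = 4214;  13094 + 4214 = 17308;  40298 + 17308 = 57606
744 + 72 = 816;  4214 + 816 = 5030;  17308 + 5030 = 22338;  57606 + 22338 = 79944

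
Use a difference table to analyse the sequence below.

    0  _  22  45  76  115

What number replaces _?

7

Using the last 4 terms:
D1: 23  31  39
D2: 8  8
Constant second difference = 8.
Extend backward: 23 − 8 = 15;  22 − 15 = 7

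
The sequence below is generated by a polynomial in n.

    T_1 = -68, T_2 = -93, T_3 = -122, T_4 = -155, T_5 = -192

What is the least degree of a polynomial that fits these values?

2

Δ: -25, -29, -33, -37
Δ²: -4, -4, -4
The second differences are constant, so the polynomial has degree 2.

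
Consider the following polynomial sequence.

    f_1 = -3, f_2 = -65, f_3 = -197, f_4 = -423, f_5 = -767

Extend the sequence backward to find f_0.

13

D1: -62, -132, -226, -344
D2: -70, -94, -118
D3: -24, -24
The third differences are constant at -24.
Work back: -70 + 24 = -46;  -62 + 46 = -16;  -3 + 16 = 13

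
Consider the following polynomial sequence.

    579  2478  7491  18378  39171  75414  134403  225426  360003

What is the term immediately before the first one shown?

66

1899, 5013, 10887, 20793, 36243, 58989, 91023, 134577
3114, 5874, 9906, 15450, 22746, 32034, 43554
2760, 4032, 5544, 7296, 9288, 11520
1272, 1512, 1752, 1992, 2232
240, 240, 240, 240
The fifth differences are constant at 240.
Work back: 1272 − 240 = 1032;  2760 − 1032 = 1728;  3114 − 1728 = 1386;  1899 − 1386 = 513;  579 − 513 = 66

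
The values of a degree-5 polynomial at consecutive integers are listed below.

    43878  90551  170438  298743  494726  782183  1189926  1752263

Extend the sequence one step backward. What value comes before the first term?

18791

Δ: 46673  79887  128305  195983  287457  407743  562337
Δ²: 33214  48418  67678  91474  120286  154594
Δ³: 15204  19260  23796  28812  34308
Δ⁴: 4056  4536  5016  5496
Δ⁵: 480  480  480
The fifth differences are constant at 480.
Work back: 4056 − 480 = 3576;  15204 − 3576 = 11628;  33214 − 11628 = 21586;  46673 − 21586 = 25087;  43878 − 25087 = 18791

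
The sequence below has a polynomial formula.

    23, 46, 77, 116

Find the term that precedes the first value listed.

Δ: 23  31  39
Δ²: 8  8
The second differences are constant at 8.
Work back: 23 − 8 = 15;  23 − 15 = 8

8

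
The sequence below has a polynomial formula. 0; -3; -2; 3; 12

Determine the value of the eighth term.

63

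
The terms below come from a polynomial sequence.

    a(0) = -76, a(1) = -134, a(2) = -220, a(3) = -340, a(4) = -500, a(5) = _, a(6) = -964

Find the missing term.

Using the first 5 terms:
-58  -86  -120  -160
-28  -34  -40
-6  -6
Constant third difference = -6.
Extend forward: -40 − 6 = -46;  -160 − 46 = -206;  -500 − 206 = -706

-706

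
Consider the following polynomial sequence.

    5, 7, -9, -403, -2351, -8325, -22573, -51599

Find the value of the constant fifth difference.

-480

Δ: 2, -16, -394, -1948, -5974, -14248, -29026
Δ²: -18, -378, -1554, -4026, -8274, -14778
Δ³: -360, -1176, -2472, -4248, -6504
Δ⁴: -816, -1296, -1776, -2256
Δ⁵: -480, -480, -480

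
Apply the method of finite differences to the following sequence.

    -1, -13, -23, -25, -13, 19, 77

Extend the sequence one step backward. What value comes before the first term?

7

D1: -12  -10  -2  12  32  58
D2: 2  8  14  20  26
D3: 6  6  6  6
The third differences are constant at 6.
Work back: 2 − 6 = -4;  -12 + 4 = -8;  -1 + 8 = 7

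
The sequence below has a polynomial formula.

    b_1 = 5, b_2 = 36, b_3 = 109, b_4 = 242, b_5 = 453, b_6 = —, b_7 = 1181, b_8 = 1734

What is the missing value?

Using the first 5 terms:
D1: 31  73  133  211
D2: 42  60  78
D3: 18  18
Constant third difference = 18.
Extend forward: 78 + 18 = 96;  211 + 96 = 307;  453 + 307 = 760

760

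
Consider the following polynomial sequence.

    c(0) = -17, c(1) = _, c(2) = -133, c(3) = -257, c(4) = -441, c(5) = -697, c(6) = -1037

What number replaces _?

Using the last 5 terms:
D1: -124, -184, -256, -340
D2: -60, -72, -84
D3: -12, -12
Constant third difference = -12.
Extend backward: -60 + 12 = -48;  -124 + 48 = -76;  -133 + 76 = -57

-57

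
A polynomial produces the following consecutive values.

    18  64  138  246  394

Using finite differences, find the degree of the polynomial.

3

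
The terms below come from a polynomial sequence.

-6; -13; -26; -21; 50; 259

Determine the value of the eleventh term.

Δ: -7, -13, 5, 71, 209
Δ²: -6, 18, 66, 138
Δ³: 24, 48, 72
Δ⁴: 24, 24
Fourth differences constant at 24.
72 + 24 = 96;  138 + 96 = 234;  209 + 234 = 443;  259 + 443 = 702
96 + 24 = 120;  234 + 120 = 354;  443 + 354 = 797;  702 + 797 = 1499
120 + 24 = 144;  354 + 144 = 498;  797 + 498 = 1295;  1499 + 1295 = 2794
144 + 24 = 168;  498 + 168 = 666;  1295 + 666 = 1961;  2794 + 1961 = 4755
168 + 24 = 192;  666 + 192 = 858;  1961 + 858 = 2819;  4755 + 2819 = 7574

7574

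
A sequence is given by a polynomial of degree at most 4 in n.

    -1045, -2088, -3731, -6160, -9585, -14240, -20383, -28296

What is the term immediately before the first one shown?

-440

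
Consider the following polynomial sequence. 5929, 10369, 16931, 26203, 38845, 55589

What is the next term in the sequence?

Δ: 4440  6562  9272  12642  16744
Δ²: 2122  2710  3370  4102
Δ³: 588  660  732
Δ⁴: 72  72
The fourth differences are constant (72).
732 + 72 = 804;  4102 + 804 = 4906;  16744 + 4906 = 21650;  55589 + 21650 = 77239

77239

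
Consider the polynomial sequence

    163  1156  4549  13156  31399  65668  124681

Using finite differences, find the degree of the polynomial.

D1: 993, 3393, 8607, 18243, 34269, 59013
D2: 2400, 5214, 9636, 16026, 24744
D3: 2814, 4422, 6390, 8718
D4: 1608, 1968, 2328
D5: 360, 360
The fifth differences are constant, so the polynomial has degree 5.

5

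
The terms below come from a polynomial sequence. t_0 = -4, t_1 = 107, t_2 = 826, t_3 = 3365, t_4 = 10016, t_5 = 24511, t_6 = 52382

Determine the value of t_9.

Δ: 111  719  2539  6651  14495  27871
Δ²: 608  1820  4112  7844  13376
Δ³: 1212  2292  3732  5532
Δ⁴: 1080  1440  1800
Δ⁵: 360  360
Fifth differences constant at 360.
1800 + 360 = 2160;  5532 + 2160 = 7692;  13376 + 7692 = 21068;  27871 + 21068 = 48939;  52382 + 48939 = 101321
2160 + 360 = 2520;  7692 + 2520 = 10212;  21068 + 10212 = 31280;  48939 + 31280 = 80219;  101321 + 80219 = 181540
2520 + 360 = 2880;  10212 + 2880 = 13092;  31280 + 13092 = 44372;  80219 + 44372 = 124591;  181540 + 124591 = 306131

306131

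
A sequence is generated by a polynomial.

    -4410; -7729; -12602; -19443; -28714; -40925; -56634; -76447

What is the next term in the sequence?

Δ: -3319  -4873  -6841  -9271  -12211  -15709  -19813
Δ²: -1554  -1968  -2430  -2940  -3498  -4104
Δ³: -414  -462  -510  -558  -606
Δ⁴: -48  -48  -48  -48
The fourth differences are constant (-48).
-606 − 48 = -654;  -4104 − 654 = -4758;  -19813 − 4758 = -24571;  -76447 − 24571 = -101018

-101018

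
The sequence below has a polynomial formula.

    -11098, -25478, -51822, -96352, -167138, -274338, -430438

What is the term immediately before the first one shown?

-4068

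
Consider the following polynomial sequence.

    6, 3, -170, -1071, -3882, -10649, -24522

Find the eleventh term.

D1: -3, -173, -901, -2811, -6767, -13873
D2: -170, -728, -1910, -3956, -7106
D3: -558, -1182, -2046, -3150
D4: -624, -864, -1104
D5: -240, -240
Constant fifth difference = -240, so extend:
-1104 − 240 = -1344;  -3150 − 1344 = -4494;  -7106 − 4494 = -11600;  -13873 − 11600 = -25473;  -24522 − 25473 = -49995
-1344 − 240 = -1584;  -4494 − 1584 = -6078;  -11600 − 6078 = -17678;  -25473 − 17678 = -43151;  -49995 − 43151 = -93146
-1584 − 240 = -1824;  -6078 − 1824 = -7902;  -17678 − 7902 = -25580;  -43151 − 25580 = -68731;  -93146 − 68731 = -161877
-1824 − 240 = -2064;  -7902 − 2064 = -9966;  -25580 − 9966 = -35546;  -68731 − 35546 = -104277;  -161877 − 104277 = -266154

-266154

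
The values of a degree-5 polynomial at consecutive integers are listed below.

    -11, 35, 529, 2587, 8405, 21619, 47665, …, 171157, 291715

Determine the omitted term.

Using the first 7 terms:
D1: 46  494  2058  5818  13214  26046
D2: 448  1564  3760  7396  12832
D3: 1116  2196  3636  5436
D4: 1080  1440  1800
D5: 360  360
Constant fifth difference = 360.
Extend forward: 1800 + 360 = 2160;  5436 + 2160 = 7596;  12832 + 7596 = 20428;  26046 + 20428 = 46474;  47665 + 46474 = 94139

94139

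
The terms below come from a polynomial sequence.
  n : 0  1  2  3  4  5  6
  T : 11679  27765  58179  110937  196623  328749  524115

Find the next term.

803169

Δ: 16086, 30414, 52758, 85686, 132126, 195366
Δ²: 14328, 22344, 32928, 46440, 63240
Δ³: 8016, 10584, 13512, 16800
Δ⁴: 2568, 2928, 3288
Δ⁵: 360, 360
Fifth differences constant at 360.
3288 + 360 = 3648;  16800 + 3648 = 20448;  63240 + 20448 = 83688;  195366 + 83688 = 279054;  524115 + 279054 = 803169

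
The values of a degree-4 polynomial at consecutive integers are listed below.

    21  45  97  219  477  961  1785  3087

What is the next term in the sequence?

5029

First differences: 24, 52, 122, 258, 484, 824, 1302
Second differences: 28, 70, 136, 226, 340, 478
Third differences: 42, 66, 90, 114, 138
Fourth differences: 24, 24, 24, 24
The fourth differences are constant (24).
138 + 24 = 162;  478 + 162 = 640;  1302 + 640 = 1942;  3087 + 1942 = 5029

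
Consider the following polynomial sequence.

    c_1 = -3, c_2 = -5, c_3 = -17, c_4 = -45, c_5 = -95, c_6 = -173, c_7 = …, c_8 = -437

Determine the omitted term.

-285

Using the first 6 terms:
Δ: -2, -12, -28, -50, -78
Δ²: -10, -16, -22, -28
Δ³: -6, -6, -6
Constant third difference = -6.
Extend forward: -28 − 6 = -34;  -78 − 34 = -112;  -173 − 112 = -285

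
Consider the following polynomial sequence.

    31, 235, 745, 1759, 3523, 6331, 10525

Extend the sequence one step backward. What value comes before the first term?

-17

204  510  1014  1764  2808  4194
306  504  750  1044  1386
198  246  294  342
48  48  48
The fourth differences are constant at 48.
Work back: 198 − 48 = 150;  306 − 150 = 156;  204 − 156 = 48;  31 − 48 = -17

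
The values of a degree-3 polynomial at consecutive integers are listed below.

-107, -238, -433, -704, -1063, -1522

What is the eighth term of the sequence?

-131, -195, -271, -359, -459
-64, -76, -88, -100
-12, -12, -12
The third differences are constant (-12).
-100 − 12 = -112;  -459 − 112 = -571;  -1522 − 571 = -2093
-112 − 12 = -124;  -571 − 124 = -695;  -2093 − 695 = -2788

-2788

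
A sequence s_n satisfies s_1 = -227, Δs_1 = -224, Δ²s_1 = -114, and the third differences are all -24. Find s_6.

-2727

Build the table forward from the leading diagonal:
Δ³: -24  -24  -24  -24  -24  -24
Δ²: -114  -138  -162  -186  -210  -234
Δ: -224  -338  -476  -638  -824  -1034
s: -227  -451  -789  -1265  -1903  -2727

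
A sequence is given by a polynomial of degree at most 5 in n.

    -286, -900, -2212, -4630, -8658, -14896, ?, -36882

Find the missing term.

Using the first 6 terms:
-614, -1312, -2418, -4028, -6238
-698, -1106, -1610, -2210
-408, -504, -600
-96, -96
Constant fourth difference = -96.
Extend forward: -600 − 96 = -696;  -2210 − 696 = -2906;  -6238 − 2906 = -9144;  -14896 − 9144 = -24040

-24040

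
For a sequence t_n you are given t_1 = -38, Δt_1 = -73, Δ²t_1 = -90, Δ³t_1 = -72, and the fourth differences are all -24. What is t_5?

-1182

Build the table forward from the leading diagonal:
D4: -24, -24, -24, -24, -24
D3: -72, -96, -120, -144, -168
D2: -90, -162, -258, -378, -522
D1: -73, -163, -325, -583, -961
t: -38, -111, -274, -599, -1182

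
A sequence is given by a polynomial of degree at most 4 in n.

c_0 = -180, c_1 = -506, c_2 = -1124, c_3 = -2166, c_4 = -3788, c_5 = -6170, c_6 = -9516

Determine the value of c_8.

Δ: -326 , -618 , -1042 , -1622 , -2382 , -3346
Δ²: -292 , -424 , -580 , -760 , -964
Δ³: -132 , -156 , -180 , -204
Δ⁴: -24 , -24 , -24
The fourth differences are constant (-24).
-204 − 24 = -228;  -964 − 228 = -1192;  -3346 − 1192 = -4538;  -9516 − 4538 = -14054
-228 − 24 = -252;  -1192 − 252 = -1444;  -4538 − 1444 = -5982;  -14054 − 5982 = -20036

-20036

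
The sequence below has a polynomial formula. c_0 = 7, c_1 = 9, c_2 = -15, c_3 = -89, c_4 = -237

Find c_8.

Δ: 2, -24, -74, -148
Δ²: -26, -50, -74
Δ³: -24, -24
Constant third difference = -24, so extend:
-74 − 24 = -98;  -148 − 98 = -246;  -237 − 246 = -483
-98 − 24 = -122;  -246 − 122 = -368;  -483 − 368 = -851
-122 − 24 = -146;  -368 − 146 = -514;  -851 − 514 = -1365
-146 − 24 = -170;  -514 − 170 = -684;  -1365 − 684 = -2049

-2049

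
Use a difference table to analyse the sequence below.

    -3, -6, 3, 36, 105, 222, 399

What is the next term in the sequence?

648

-3, 9, 33, 69, 117, 177
12, 24, 36, 48, 60
12, 12, 12, 12
The third differences are constant (12).
60 + 12 = 72;  177 + 72 = 249;  399 + 249 = 648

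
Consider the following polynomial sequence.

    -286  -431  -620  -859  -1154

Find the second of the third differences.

Δ: -145, -189, -239, -295
Δ²: -44, -50, -56
Δ³: -6, -6

-6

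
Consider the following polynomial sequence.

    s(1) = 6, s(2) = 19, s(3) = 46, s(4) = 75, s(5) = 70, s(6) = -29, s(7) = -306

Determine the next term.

-869

13, 27, 29, -5, -99, -277
14, 2, -34, -94, -178
-12, -36, -60, -84
-24, -24, -24
Constant fourth difference = -24, so extend:
-84 − 24 = -108;  -178 − 108 = -286;  -277 − 286 = -563;  -306 − 563 = -869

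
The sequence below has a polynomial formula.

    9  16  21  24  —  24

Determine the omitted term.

25

Using the first 4 terms:
First differences: 7, 5, 3
Second differences: -2, -2
Constant second difference = -2.
Extend forward: 3 − 2 = 1;  24 + 1 = 25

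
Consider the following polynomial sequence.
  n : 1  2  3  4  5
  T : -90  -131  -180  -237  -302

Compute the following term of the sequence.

-375

-41 , -49 , -57 , -65
-8 , -8 , -8
Second differences constant at -8.
-65 − 8 = -73;  -302 − 73 = -375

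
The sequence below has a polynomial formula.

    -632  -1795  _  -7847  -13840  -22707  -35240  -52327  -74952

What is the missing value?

Using the last 6 terms:
Δ: -5993  -8867  -12533  -17087  -22625
Δ²: -2874  -3666  -4554  -5538
Δ³: -792  -888  -984
Δ⁴: -96  -96
Constant fourth difference = -96.
Extend backward: -792 + 96 = -696;  -2874 + 696 = -2178;  -5993 + 2178 = -3815;  -7847 + 3815 = -4032

-4032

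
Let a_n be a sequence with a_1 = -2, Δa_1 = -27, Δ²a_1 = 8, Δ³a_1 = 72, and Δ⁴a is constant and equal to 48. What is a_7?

2116

Build the table forward from the leading diagonal:
Δ⁴: 48  48  48  48  48  48  48
Δ³: 72  120  168  216  264  312  360
Δ²: 8  80  200  368  584  848  1160
Δ: -27  -19  61  261  629  1213  2061
a: -2  -29  -48  13  274  903  2116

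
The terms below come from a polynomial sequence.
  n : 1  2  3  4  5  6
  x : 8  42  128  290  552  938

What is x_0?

2

34, 86, 162, 262, 386
52, 76, 100, 124
24, 24, 24
The third differences are constant at 24.
Work back: 52 − 24 = 28;  34 − 28 = 6;  8 − 6 = 2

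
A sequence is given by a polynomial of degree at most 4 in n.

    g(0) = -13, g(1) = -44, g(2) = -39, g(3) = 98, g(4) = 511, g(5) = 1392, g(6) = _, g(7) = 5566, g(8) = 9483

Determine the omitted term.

Using the first 6 terms:
Δ: -31  5  137  413  881
Δ²: 36  132  276  468
Δ³: 96  144  192
Δ⁴: 48  48
Constant fourth difference = 48.
Extend forward: 192 + 48 = 240;  468 + 240 = 708;  881 + 708 = 1589;  1392 + 1589 = 2981

2981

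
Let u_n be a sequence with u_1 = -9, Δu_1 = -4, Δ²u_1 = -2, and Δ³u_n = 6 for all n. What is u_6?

11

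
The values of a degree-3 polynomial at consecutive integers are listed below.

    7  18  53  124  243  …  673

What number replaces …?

Using the first 5 terms:
First differences: 11, 35, 71, 119
Second differences: 24, 36, 48
Third differences: 12, 12
Constant third difference = 12.
Extend forward: 48 + 12 = 60;  119 + 60 = 179;  243 + 179 = 422

422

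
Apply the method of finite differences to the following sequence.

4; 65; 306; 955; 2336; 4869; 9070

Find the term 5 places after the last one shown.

79875

First differences: 61 , 241 , 649 , 1381 , 2533 , 4201
Second differences: 180 , 408 , 732 , 1152 , 1668
Third differences: 228 , 324 , 420 , 516
Fourth differences: 96 , 96 , 96
Constant fourth difference = 96, so extend:
516 + 96 = 612;  1668 + 612 = 2280;  4201 + 2280 = 6481;  9070 + 6481 = 15551
612 + 96 = 708;  2280 + 708 = 2988;  6481 + 2988 = 9469;  15551 + 9469 = 25020
708 + 96 = 804;  2988 + 804 = 3792;  9469 + 3792 = 13261;  25020 + 13261 = 38281
804 + 96 = 900;  3792 + 900 = 4692;  13261 + 4692 = 17953;  38281 + 17953 = 56234
900 + 96 = 996;  4692 + 996 = 5688;  17953 + 5688 = 23641;  56234 + 23641 = 79875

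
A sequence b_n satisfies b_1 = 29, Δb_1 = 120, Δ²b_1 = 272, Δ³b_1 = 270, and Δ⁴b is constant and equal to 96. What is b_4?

Build the table forward from the leading diagonal:
D4: 96  96  96  96
D3: 270  366  462  558
D2: 272  542  908  1370
D1: 120  392  934  1842
b: 29  149  541  1475

1475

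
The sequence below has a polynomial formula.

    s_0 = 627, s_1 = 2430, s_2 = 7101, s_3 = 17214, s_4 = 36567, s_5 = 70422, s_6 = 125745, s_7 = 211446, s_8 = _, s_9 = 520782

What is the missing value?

338619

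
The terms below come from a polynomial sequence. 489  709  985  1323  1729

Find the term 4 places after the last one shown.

4153

First differences: 220  276  338  406
Second differences: 56  62  68
Third differences: 6  6
The third differences are constant (6).
68 + 6 = 74;  406 + 74 = 480;  1729 + 480 = 2209
74 + 6 = 80;  480 + 80 = 560;  2209 + 560 = 2769
80 + 6 = 86;  560 + 86 = 646;  2769 + 646 = 3415
86 + 6 = 92;  646 + 92 = 738;  3415 + 738 = 4153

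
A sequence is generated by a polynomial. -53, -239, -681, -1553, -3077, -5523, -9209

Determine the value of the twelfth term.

D1: -186, -442, -872, -1524, -2446, -3686
D2: -256, -430, -652, -922, -1240
D3: -174, -222, -270, -318
D4: -48, -48, -48
Fourth differences constant at -48.
-318 − 48 = -366;  -1240 − 366 = -1606;  -3686 − 1606 = -5292;  -9209 − 5292 = -14501
-366 − 48 = -414;  -1606 − 414 = -2020;  -5292 − 2020 = -7312;  -14501 − 7312 = -21813
-414 − 48 = -462;  -2020 − 462 = -2482;  -7312 − 2482 = -9794;  -21813 − 9794 = -31607
-462 − 48 = -510;  -2482 − 510 = -2992;  -9794 − 2992 = -12786;  -31607 − 12786 = -44393
-510 − 48 = -558;  -2992 − 558 = -3550;  -12786 − 3550 = -16336;  -44393 − 16336 = -60729

-60729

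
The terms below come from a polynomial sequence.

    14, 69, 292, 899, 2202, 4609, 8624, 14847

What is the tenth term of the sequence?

D1: 55  223  607  1303  2407  4015  6223
D2: 168  384  696  1104  1608  2208
D3: 216  312  408  504  600
D4: 96  96  96  96
The fourth differences are constant (96).
600 + 96 = 696;  2208 + 696 = 2904;  6223 + 2904 = 9127;  14847 + 9127 = 23974
696 + 96 = 792;  2904 + 792 = 3696;  9127 + 3696 = 12823;  23974 + 12823 = 36797

36797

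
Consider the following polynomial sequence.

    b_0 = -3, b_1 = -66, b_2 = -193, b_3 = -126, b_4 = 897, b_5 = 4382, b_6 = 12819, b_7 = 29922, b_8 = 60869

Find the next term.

112542

Δ: -63, -127, 67, 1023, 3485, 8437, 17103, 30947
Δ²: -64, 194, 956, 2462, 4952, 8666, 13844
Δ³: 258, 762, 1506, 2490, 3714, 5178
Δ⁴: 504, 744, 984, 1224, 1464
Δ⁵: 240, 240, 240, 240
Constant fifth difference = 240, so extend:
1464 + 240 = 1704;  5178 + 1704 = 6882;  13844 + 6882 = 20726;  30947 + 20726 = 51673;  60869 + 51673 = 112542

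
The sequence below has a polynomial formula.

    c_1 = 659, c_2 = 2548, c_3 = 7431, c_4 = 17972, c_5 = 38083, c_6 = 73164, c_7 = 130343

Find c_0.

108

Δ: 1889  4883  10541  20111  35081  57179
Δ²: 2994  5658  9570  14970  22098
Δ³: 2664  3912  5400  7128
Δ⁴: 1248  1488  1728
Δ⁵: 240  240
The fifth differences are constant at 240.
Work back: 1248 − 240 = 1008;  2664 − 1008 = 1656;  2994 − 1656 = 1338;  1889 − 1338 = 551;  659 − 551 = 108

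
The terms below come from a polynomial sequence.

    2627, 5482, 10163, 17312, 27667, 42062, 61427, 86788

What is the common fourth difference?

96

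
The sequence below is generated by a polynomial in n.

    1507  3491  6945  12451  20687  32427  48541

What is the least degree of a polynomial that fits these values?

4

Δ: 1984, 3454, 5506, 8236, 11740, 16114
Δ²: 1470, 2052, 2730, 3504, 4374
Δ³: 582, 678, 774, 870
Δ⁴: 96, 96, 96
The fourth differences are constant, so the polynomial has degree 4.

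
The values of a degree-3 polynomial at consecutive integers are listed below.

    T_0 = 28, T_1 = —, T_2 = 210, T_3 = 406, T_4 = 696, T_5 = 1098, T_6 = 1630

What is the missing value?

Using the last 5 terms:
D1: 196  290  402  532
D2: 94  112  130
D3: 18  18
Constant third difference = 18.
Extend backward: 94 − 18 = 76;  196 − 76 = 120;  210 − 120 = 90

90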